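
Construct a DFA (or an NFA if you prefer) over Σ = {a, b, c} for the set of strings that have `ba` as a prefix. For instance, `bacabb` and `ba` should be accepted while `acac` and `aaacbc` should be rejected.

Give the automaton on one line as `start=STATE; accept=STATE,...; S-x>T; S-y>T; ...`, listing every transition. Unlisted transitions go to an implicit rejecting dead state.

Check the first 2 symbols one by one: s0 through s1 record how many have matched `ba` so far; any wrong symbol goes to the dead state s3. After all 2 match we enter the accepting sink s2.
4 states suffice.
        a   b   c  
>  s0   s3  s1  s3 
   s1   s2  s3  s3 
 * s2   s2  s2  s2 
   s3   s3  s3  s3 
(> = start, * = accepting)

start=s0; accept=s2; s0-a>s3; s0-b>s1; s0-c>s3; s1-a>s2; s1-b>s3; s1-c>s3; s2-a>s2; s2-b>s2; s2-c>s2; s3-a>s3; s3-b>s3; s3-c>s3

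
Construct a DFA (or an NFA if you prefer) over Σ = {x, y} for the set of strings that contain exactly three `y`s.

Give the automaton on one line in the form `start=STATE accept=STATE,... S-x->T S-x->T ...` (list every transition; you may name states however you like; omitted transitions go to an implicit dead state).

Count `y`s, saturating at 4: states s0 through s3 mean 0 through 3 `y`s seen; s4 means more than 3. Each `y` increments (capped at s4); other symbols loop. Accept from {s3}.
With 5 states:
        x   y  
>  s0   s0  s1 
   s1   s1  s2 
   s2   s2  s3 
 * s3   s3  s4 
   s4   s4  s4 
(> = start, * = accepting)

start=s0 accept=s3 s0-x->s0 s0-y->s1 s1-x->s1 s1-y->s2 s2-x->s2 s2-y->s3 s3-x->s3 s3-y->s4 s4-x->s4 s4-y->s4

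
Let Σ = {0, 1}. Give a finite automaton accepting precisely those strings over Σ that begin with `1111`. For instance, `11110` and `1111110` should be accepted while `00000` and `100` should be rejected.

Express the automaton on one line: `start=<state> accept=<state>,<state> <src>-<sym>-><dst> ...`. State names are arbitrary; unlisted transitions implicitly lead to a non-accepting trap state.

start=S0 accept=S4 S0-0->S5 S0-1->S1 S1-0->S5 S1-1->S2 S2-0->S5 S2-1->S3 S3-0->S5 S3-1->S4 S4-0->S4 S4-1->S4 S5-0->S5 S5-1->S5

Check the first 4 symbols one by one: S0 through S3 record how many have matched `1111` so far; any wrong symbol goes to the dead state S5. After all 4 match we enter the accepting sink S4.
With 6 states:
        0   1  
>  S0   S5  S1 
   S1   S5  S2 
   S2   S5  S3 
   S3   S5  S4 
 * S4   S4  S4 
   S5   S5  S5 
(> = start, * = accepting)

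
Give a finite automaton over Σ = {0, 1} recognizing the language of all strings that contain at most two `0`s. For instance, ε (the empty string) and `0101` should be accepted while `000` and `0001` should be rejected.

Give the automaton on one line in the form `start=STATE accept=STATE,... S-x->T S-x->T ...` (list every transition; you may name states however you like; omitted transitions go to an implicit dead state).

Count `0`s, saturating at 3: states q0 through q2 mean 0 through 2 `0`s seen; q3 means more than 2. Each `0` increments (capped at q3); other symbols loop. Accept from {q0, q1, q2}.
A 4-state machine:
        0   1  
>* q0   q1  q0 
 * q1   q2  q1 
 * q2   q3  q2 
   q3   q3  q3 
(> = start, * = accepting)

start=q0 accept=q0,q1,q2 q0-0->q1 q0-1->q0 q1-0->q2 q1-1->q1 q2-0->q3 q2-1->q2 q3-0->q3 q3-1->q3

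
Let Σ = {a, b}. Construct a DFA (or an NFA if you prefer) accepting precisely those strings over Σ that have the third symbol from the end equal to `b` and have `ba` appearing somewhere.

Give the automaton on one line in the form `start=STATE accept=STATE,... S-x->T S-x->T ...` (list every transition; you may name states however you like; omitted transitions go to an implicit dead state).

start=q0 accept=q4,q5,q6,q10 q0-a->q0 q0-b->q1 q1-a->q2 q1-b->q3 q2-a->q4 q2-b->q5 q3-a->q6 q3-b->q3 q4-a->q7 q4-b->q8 q5-a->q2 q5-b->q9 q6-a->q4 q6-b->q5 q7-a->q7 q7-b->q8 q8-a->q2 q8-b->q9 q9-a->q6 q9-b->q10 q10-a->q6 q10-b->q10

Run two small machines in parallel and take their product. The first has 15 states tracking the last 3 symbols read; the second has 3 states tracking whether and how much of `ba` has been seen. A product state is a pair (one from each), accepting exactly when both do. Equivalent product states are then merged.
With 11 states:
          a    b  
>  q0     q0   q1 
   q1     q2   q3 
   q2     q4   q5 
   q3     q6   q3 
 * q4     q7   q8 
 * q5     q2   q9 
 * q6     q4   q5 
   q7     q7   q8 
   q8     q2   q9 
   q9     q6  q10 
 * q10    q6  q10 
(> = start, * = accepting)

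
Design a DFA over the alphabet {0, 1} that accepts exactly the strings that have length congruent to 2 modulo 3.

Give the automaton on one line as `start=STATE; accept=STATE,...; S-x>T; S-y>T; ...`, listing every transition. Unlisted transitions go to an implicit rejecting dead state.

Only the length mod 3 matters, so use a 3-cycle: from any state, every input symbol moves to the next state, wrapping C back to A. Mark C accepting.
       0  1 
>  A   B  B 
   B   C  C 
 * C   A  A 
(> = start, * = accepting)

start=A; accept=C; A-0>B; A-1>B; B-0>C; B-1>C; C-0>A; C-1>A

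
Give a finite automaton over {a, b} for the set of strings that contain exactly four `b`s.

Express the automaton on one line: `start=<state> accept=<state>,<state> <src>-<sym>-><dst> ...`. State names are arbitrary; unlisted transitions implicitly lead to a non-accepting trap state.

start=S0 accept=S4 S0-a->S0 S0-b->S1 S1-a->S1 S1-b->S2 S2-a->S2 S2-b->S3 S3-a->S3 S3-b->S4 S4-a->S4 S4-b->S5 S5-a->S5 S5-b->S5

Count `b`s, saturating at 5: states S0 through S4 mean 0 through 4 `b`s seen; S5 means more than 4. Each `b` increments (capped at S5); other symbols loop. Accept from {S4}.
With 6 states:
        a   b  
>  S0   S0  S1 
   S1   S1  S2 
   S2   S2  S3 
   S3   S3  S4 
 * S4   S4  S5 
   S5   S5  S5 
(> = start, * = accepting)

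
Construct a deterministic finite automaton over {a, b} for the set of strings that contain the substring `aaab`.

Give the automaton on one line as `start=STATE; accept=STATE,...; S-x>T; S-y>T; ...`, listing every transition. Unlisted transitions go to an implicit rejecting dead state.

start=q0; accept=q4; q0-a>q1; q0-b>q0; q1-a>q2; q1-b>q0; q2-a>q3; q2-b>q0; q3-a>q3; q3-b>q4; q4-a>q4; q4-b>q4

States q0..q3 record the length of the longest prefix of `aaab` that matches the current input suffix. Reaching q4 means `aaab` has been seen, and we stay there forever. Accept from q4.
        a   b  
>  q0   q1  q0 
   q1   q2  q0 
   q2   q3  q0 
   q3   q3  q4 
 * q4   q4  q4 
(> = start, * = accepting)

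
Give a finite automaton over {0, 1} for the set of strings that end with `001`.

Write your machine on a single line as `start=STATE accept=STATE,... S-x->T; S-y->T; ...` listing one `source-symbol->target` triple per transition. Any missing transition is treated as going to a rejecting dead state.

Let each state record the length of the longest suffix of the input read so far that is also a prefix of `001`. S1 means the last symbol is `0`; S2 means the last 2 symbols are `00`; S3 means the last 3 symbols are `001`. Accept only at S3, where the string currently ends in `001`.
With 4 states:
        0   1  
>  S0   S1  S0 
   S1   S2  S0 
   S2   S2  S3 
 * S3   S1  S0 
(> = start, * = accepting)

start=S0; accept=S3; S0-0->S1; S0-1->S0; S1-0->S2; S1-1->S0; S2-0->S2; S2-1->S3; S3-0->S1; S3-1->S0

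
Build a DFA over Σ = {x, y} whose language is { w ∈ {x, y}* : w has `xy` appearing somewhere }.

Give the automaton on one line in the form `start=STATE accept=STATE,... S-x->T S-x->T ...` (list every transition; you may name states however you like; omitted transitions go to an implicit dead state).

start=q0 accept=q2 q0-x->q1 q0-y->q0 q1-x->q1 q1-y->q2 q2-x->q2 q2-y->q2

Track how much of `xy` has been matched so far: state q0 is no progress, q2 is the absorbing accept state reached once `xy` has occurred. Intermediate states record partial matches; on a mismatch, fall back to the longest reusable overlap.
        x   y  
>  q0   q1  q0 
   q1   q1  q2 
 * q2   q2  q2 
(> = start, * = accepting)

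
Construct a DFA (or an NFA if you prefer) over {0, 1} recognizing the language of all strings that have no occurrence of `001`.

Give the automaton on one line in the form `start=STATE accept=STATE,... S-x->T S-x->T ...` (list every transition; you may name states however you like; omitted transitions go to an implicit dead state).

This is the complement of 'contains `001`'. Use the same substring-matching states — q0 through q3 holding how much of `001` has just been matched — but flip the accepting set: everything except the trap q3 accepts.
4 states suffice.
        0   1  
>* q0   q1  q0 
 * q1   q2  q0 
 * q2   q2  q3 
   q3   q3  q3 
(> = start, * = accepting)

start=q0 accept=q0,q1,q2 q0-0->q1 q0-1->q0 q1-0->q2 q1-1->q0 q2-0->q2 q2-1->q3 q3-0->q3 q3-1->q3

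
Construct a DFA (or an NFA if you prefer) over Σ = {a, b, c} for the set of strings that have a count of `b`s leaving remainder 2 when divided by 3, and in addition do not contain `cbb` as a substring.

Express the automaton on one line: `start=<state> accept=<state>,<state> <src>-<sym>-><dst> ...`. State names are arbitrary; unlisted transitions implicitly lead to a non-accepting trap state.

Run two small machines in parallel and take their product. The first has 3 states tracking the count of `b`s modulo 3; the second has 4 states tracking partial matches of the forbidden pattern `cbb`. A product state is a pair (one from each), accepting exactly when both do. Equivalent product states are then merged.
10 states suffice.
        a   b   c  
>  S0   S0  S1  S2 
   S1   S1  S3  S4 
   S2   S0  S5  S2 
 * S3   S3  S0  S6 
   S4   S1  S7  S4 
   S5   S1  S8  S4 
 * S6   S3  S9  S6 
 * S7   S3  S8  S6 
   S8   S8  S8  S8 
   S9   S0  S8  S2 
(> = start, * = accepting)

start=S0 accept=S3,S6,S7 S0-a->S0 S0-b->S1 S0-c->S2 S1-a->S1 S1-b->S3 S1-c->S4 S2-a->S0 S2-b->S5 S2-c->S2 S3-a->S3 S3-b->S0 S3-c->S6 S4-a->S1 S4-b->S7 S4-c->S4 S5-a->S1 S5-b->S8 S5-c->S4 S6-a->S3 S6-b->S9 S6-c->S6 S7-a->S3 S7-b->S8 S7-c->S6 S8-a->S8 S8-b->S8 S8-c->S8 S9-a->S0 S9-b->S8 S9-c->S2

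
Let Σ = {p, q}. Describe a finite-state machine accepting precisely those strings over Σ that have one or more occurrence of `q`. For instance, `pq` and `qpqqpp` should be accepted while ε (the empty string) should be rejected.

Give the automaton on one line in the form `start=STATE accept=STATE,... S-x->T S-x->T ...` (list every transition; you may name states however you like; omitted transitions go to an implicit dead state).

Count `q`s, saturating at 2: state s0 means no `q` yet, s1 means one `q` seen, s2 means more than one. Each `q` increments (capped at s2); other symbols loop. Accept from {s1, s2}.
A 3-state machine:
        p   q  
>  s0   s0  s1 
 * s1   s1  s2 
 * s2   s2  s2 
(> = start, * = accepting)

start=s0 accept=s1,s2 s0-p->s0 s0-q->s1 s1-p->s1 s1-q->s2 s2-p->s2 s2-q->s2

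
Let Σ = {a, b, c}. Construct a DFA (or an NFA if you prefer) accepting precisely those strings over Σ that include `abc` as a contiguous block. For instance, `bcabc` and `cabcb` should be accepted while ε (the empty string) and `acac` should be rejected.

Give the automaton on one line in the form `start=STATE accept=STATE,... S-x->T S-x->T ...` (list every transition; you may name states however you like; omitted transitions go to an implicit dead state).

start=s0 accept=s3 s0-a->s1 s0-b->s0 s0-c->s0 s1-a->s1 s1-b->s2 s1-c->s0 s2-a->s1 s2-b->s0 s2-c->s3 s3-a->s3 s3-b->s3 s3-c->s3

States s0..s2 record the length of the longest prefix of `abc` that matches the current input suffix. Reaching s3 means `abc` has been seen, and we stay there forever. Accept from s3.
        a   b   c  
>  s0   s1  s0  s0 
   s1   s1  s2  s0 
   s2   s1  s0  s3 
 * s3   s3  s3  s3 
(> = start, * = accepting)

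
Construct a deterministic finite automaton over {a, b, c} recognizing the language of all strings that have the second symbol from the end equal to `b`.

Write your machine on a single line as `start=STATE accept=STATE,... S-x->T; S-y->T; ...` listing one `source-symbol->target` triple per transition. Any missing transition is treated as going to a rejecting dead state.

start=S0; accept=S7,S8,S9; S0-a->S1; S0-b->S2; S0-c->S3; S1-a->S4; S1-b->S5; S1-c->S6; S2-a->S7; S2-b->S8; S2-c->S9; S3-a->S10; S3-b->S11; S3-c->S12; S4-a->S4; S4-b->S5; S4-c->S6; S5-a->S7; S5-b->S8; S5-c->S9; S6-a->S10; S6-b->S11; S6-c->S12; S7-a->S4; S7-b->S5; S7-c->S6; S8-a->S7; S8-b->S8; S8-c->S9; S9-a->S10; S9-b->S11; S9-c->S12; S10-a->S4; S10-b->S5; S10-c->S6; S11-a->S7; S11-b->S8; S11-c->S9; S12-a->S10; S12-b->S11; S12-c->S12

A DFA must remember the last 2 symbols (since which symbol is second-to-last isn't known until the input ends). Use one state per possible window of the last ≤2 symbols; accept from those whose window starts with `b`.
          a    b    c  
>  S0     S1   S2   S3 
   S1     S4   S5   S6 
   S2     S7   S8   S9 
   S3    S10  S11  S12 
   S4     S4   S5   S6 
   S5     S7   S8   S9 
   S6    S10  S11  S12 
 * S7     S4   S5   S6 
 * S8     S7   S8   S9 
 * S9    S10  S11  S12 
   S10    S4   S5   S6 
   S11    S7   S8   S9 
   S12   S10  S11  S12 
(> = start, * = accepting)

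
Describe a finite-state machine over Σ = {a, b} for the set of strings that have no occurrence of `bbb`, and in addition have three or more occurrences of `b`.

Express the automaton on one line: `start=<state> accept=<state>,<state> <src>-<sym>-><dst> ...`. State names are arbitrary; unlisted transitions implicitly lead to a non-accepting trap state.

start=q0 accept=q7,q8,q9 q0-a->q0 q0-b->q1 q1-a->q2 q1-b->q3 q2-a->q2 q2-b->q4 q3-a->q5 q3-b->q6 q4-a->q5 q4-b->q7 q5-a->q5 q5-b->q8 q6-a->q6 q6-b->q6 q7-a->q9 q7-b->q6 q8-a->q9 q8-b->q7 q9-a->q9 q9-b->q8

Handle the two conditions separately and then intersect. The first has 4 states tracking partial matches of the forbidden pattern `bbb`; the second has 5 states tracking the count of `b`s, saturating at 4. A product state is a pair (one from each), accepting exactly when both do. After merging equivalent states the machine shrinks.
A 10-state machine:
        a   b  
>  q0   q0  q1 
   q1   q2  q3 
   q2   q2  q4 
   q3   q5  q6 
   q4   q5  q7 
   q5   q5  q8 
   q6   q6  q6 
 * q7   q9  q6 
 * q8   q9  q7 
 * q9   q9  q8 
(> = start, * = accepting)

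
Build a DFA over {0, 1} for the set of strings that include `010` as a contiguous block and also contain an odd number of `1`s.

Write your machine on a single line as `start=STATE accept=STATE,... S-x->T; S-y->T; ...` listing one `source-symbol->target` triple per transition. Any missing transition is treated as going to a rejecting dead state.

start=q0; accept=q5; q0-0->q1; q0-1->q2; q1-0->q1; q1-1->q3; q2-0->q4; q2-1->q0; q3-0->q5; q3-1->q0; q4-0->q4; q4-1->q6; q5-0->q5; q5-1->q7; q6-0->q7; q6-1->q2; q7-0->q7; q7-1->q5

Run two small machines in parallel and take their product. The first has 4 states tracking whether and how much of `010` has been seen; the second has 2 states tracking the count of `1`s modulo 2. A product state is a pair (one from each), accepting exactly when both do.
8 states suffice.
        0   1  
>  q0   q1  q2 
   q1   q1  q3 
   q2   q4  q0 
   q3   q5  q0 
   q4   q4  q6 
 * q5   q5  q7 
   q6   q7  q2 
   q7   q7  q5 
(> = start, * = accepting)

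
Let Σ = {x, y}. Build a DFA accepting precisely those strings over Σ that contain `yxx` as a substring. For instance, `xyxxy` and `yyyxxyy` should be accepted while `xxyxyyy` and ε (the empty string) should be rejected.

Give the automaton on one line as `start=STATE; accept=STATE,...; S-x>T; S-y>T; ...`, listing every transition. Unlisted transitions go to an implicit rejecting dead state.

start=S0; accept=S3; S0-x>S0; S0-y>S1; S1-x>S2; S1-y>S1; S2-x>S3; S2-y>S1; S3-x>S3; S3-y>S3

States S0..S2 record the length of the longest prefix of `yxx` that matches the current input suffix. Reaching S3 means `yxx` has been seen, and we stay there forever. Accept from S3.
4 states suffice.
        x   y  
>  S0   S0  S1 
   S1   S2  S1 
   S2   S3  S1 
 * S3   S3  S3 
(> = start, * = accepting)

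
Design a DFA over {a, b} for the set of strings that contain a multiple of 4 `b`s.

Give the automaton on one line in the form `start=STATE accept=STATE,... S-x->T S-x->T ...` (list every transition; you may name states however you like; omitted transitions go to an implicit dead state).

start=s0 accept=s0 s0-a->s0 s0-b->s1 s1-a->s1 s1-b->s2 s2-a->s2 s2-b->s3 s3-a->s3 s3-b->s0

The only thing that matters is how many `b`s have appeared, reduced mod 4. Use one state per residue: s0 for 0, …, s3 for 3. Reading `b` moves to the next residue; anything else stays put. s0 is accepting.
        a   b  
>* s0   s0  s1 
   s1   s1  s2 
   s2   s2  s3 
   s3   s3  s0 
(> = start, * = accepting)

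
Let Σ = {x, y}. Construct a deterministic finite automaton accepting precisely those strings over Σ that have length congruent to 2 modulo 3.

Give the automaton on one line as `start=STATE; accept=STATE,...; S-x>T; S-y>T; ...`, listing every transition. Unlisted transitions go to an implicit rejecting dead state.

Only the length mod 3 matters, so use a 3-cycle: from any state, every input symbol moves to the next state, wrapping q2 back to q0. Mark q2 accepting.
3 states suffice.
        x   y  
>  q0   q1  q1 
   q1   q2  q2 
 * q2   q0  q0 
(> = start, * = accepting)

start=q0; accept=q2; q0-x>q1; q0-y>q1; q1-x>q2; q1-y>q2; q2-x>q0; q2-y>q0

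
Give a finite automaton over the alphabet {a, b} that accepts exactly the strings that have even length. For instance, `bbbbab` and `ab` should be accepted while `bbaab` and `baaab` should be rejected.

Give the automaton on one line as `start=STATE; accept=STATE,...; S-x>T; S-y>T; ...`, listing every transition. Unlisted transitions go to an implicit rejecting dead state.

Only the length mod 2 matters, so use a 2-cycle: from any state, every input symbol moves to the next state, wrapping S1 back to S0. Mark S0 accepting.
With 2 states:
        a   b  
>* S0   S1  S1 
   S1   S0  S0 
(> = start, * = accepting)

start=S0; accept=S0; S0-a>S1; S0-b>S1; S1-a>S0; S1-b>S0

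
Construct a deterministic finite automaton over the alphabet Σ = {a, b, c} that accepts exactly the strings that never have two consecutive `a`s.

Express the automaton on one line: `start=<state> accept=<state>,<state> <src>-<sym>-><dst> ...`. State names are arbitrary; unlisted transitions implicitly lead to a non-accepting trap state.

start=q0 accept=q0,q1 q0-a->q1 q0-b->q0 q0-c->q0 q1-a->q2 q1-b->q0 q1-c->q0 q2-a->q2 q2-b->q2 q2-c->q2

This is the complement of 'contains `aa`'. Use the same substring-matching states — q0 through q2 holding how much of `aa` has just been matched — but flip the accepting set: everything except the trap q2 accepts.
        a   b   c  
>* q0   q1  q0  q0 
 * q1   q2  q0  q0 
   q2   q2  q2  q2 
(> = start, * = accepting)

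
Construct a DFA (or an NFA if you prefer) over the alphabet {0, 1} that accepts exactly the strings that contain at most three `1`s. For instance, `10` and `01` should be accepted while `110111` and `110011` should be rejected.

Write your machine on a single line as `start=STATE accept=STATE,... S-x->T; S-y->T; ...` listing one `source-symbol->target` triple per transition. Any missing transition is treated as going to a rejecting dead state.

Count `1`s, saturating at 4: states q0 through q3 mean 0 through 3 `1`s seen; q4 means more than 3. Each `1` increments (capped at q4); other symbols loop. Accept from {q0, q1, q2, q3}.
5 states suffice.
        0   1  
>* q0   q0  q1 
 * q1   q1  q2 
 * q2   q2  q3 
 * q3   q3  q4 
   q4   q4  q4 
(> = start, * = accepting)

start=q0; accept=q0,q1,q2,q3; q0-0->q0; q0-1->q1; q1-0->q1; q1-1->q2; q2-0->q2; q2-1->q3; q3-0->q3; q3-1->q4; q4-0->q4; q4-1->q4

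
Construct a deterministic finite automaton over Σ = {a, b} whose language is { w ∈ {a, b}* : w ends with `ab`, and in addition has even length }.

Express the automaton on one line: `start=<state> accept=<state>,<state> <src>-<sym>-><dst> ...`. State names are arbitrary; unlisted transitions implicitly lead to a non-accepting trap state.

start=S0 accept=S3 S0-a->S1 S0-b->S2 S1-a->S0 S1-b->S3 S2-a->S0 S2-b->S0 S3-a->S1 S3-b->S2

Run two small machines in parallel and take their product. One (3 states) tracks how much of the suffix `ab` has currently been matched; the other (2 states) tracks the input length modulo 2. Each combined state is a pair, one component from each; accept when both components accept. Minimizing collapses redundant product states.
4 states suffice.
        a   b  
>  S0   S1  S2 
   S1   S0  S3 
   S2   S0  S0 
 * S3   S1  S2 
(> = start, * = accepting)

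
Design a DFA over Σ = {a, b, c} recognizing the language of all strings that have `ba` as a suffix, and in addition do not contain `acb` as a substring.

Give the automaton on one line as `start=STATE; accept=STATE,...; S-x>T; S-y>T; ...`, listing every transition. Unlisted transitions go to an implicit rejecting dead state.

start=s0; accept=s4; s0-a>s1; s0-b>s2; s0-c>s0; s1-a>s1; s1-b>s2; s1-c>s3; s2-a>s4; s2-b>s2; s2-c>s0; s3-a>s1; s3-b>s5; s3-c>s0; s4-a>s1; s4-b>s2; s4-c>s3; s5-a>s6; s5-b>s5; s5-c>s7; s6-a>s7; s6-b>s5; s6-c>s7; s7-a>s7; s7-b>s5; s7-c>s7

Handle the two conditions separately and then intersect. One (3 states) tracks how much of the suffix `ba` has currently been matched; the other (4 states) tracks partial matches of the forbidden pattern `acb`. Each combined state is a pair, one component from each; accept when both components accept.
8 states suffice.
        a   b   c  
>  s0   s1  s2  s0 
   s1   s1  s2  s3 
   s2   s4  s2  s0 
   s3   s1  s5  s0 
 * s4   s1  s2  s3 
   s5   s6  s5  s7 
   s6   s7  s5  s7 
   s7   s7  s5  s7 
(> = start, * = accepting)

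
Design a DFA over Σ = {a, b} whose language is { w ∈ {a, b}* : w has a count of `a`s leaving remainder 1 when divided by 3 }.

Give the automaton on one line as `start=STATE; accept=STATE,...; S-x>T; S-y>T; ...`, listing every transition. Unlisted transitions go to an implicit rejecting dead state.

start=q0; accept=q1; q0-a>q1; q0-b>q0; q1-a>q2; q1-b>q1; q2-a>q0; q2-b>q2

Keep the running count of `a`s modulo 3: each `a` advances along the cycle q0 → q1 → q2 → q0 while other symbols loop. Accept at q1.
With 3 states:
        a   b  
>  q0   q1  q0 
 * q1   q2  q1 
   q2   q0  q2 
(> = start, * = accepting)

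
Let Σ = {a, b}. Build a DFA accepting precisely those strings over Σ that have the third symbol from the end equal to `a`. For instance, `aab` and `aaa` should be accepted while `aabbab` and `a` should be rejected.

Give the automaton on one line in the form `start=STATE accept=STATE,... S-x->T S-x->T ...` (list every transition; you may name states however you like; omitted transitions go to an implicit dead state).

Because acceptance depends on a position counted from the end, the machine has to buffer the most recent 3 symbols. Make each state the string of the last up-to-3 symbols read; on input `x` shift the window left and append `x`. Accept when the buffered window has length 3 and begins with `a`.
A 15-state machine:
          a    b  
>  q0     q1   q2 
   q1     q3   q4 
   q2     q5   q6 
   q3     q7   q8 
   q4     q9  q10 
   q5    q11  q12 
   q6    q13  q14 
 * q7     q7   q8 
 * q8     q9  q10 
 * q9    q11  q12 
 * q10   q13  q14 
   q11    q7   q8 
   q12    q9  q10 
   q13   q11  q12 
   q14   q13  q14 
(> = start, * = accepting)

start=q0 accept=q7,q8,q9,q10 q0-a->q1 q0-b->q2 q1-a->q3 q1-b->q4 q2-a->q5 q2-b->q6 q3-a->q7 q3-b->q8 q4-a->q9 q4-b->q10 q5-a->q11 q5-b->q12 q6-a->q13 q6-b->q14 q7-a->q7 q7-b->q8 q8-a->q9 q8-b->q10 q9-a->q11 q9-b->q12 q10-a->q13 q10-b->q14 q11-a->q7 q11-b->q8 q12-a->q9 q12-b->q10 q13-a->q11 q13-b->q12 q14-a->q13 q14-b->q14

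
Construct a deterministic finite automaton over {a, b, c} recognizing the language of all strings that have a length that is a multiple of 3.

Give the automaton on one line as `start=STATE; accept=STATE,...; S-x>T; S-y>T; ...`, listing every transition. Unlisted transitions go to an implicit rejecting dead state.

Count input length modulo 3: every symbol advances one step around the cycle q0 → q1 → q2 → q0. Accept at q0.
With 3 states:
        a   b   c  
>* q0   q1  q1  q1 
   q1   q2  q2  q2 
   q2   q0  q0  q0 
(> = start, * = accepting)

start=q0; accept=q0; q0-a>q1; q0-b>q1; q0-c>q1; q1-a>q2; q1-b>q2; q1-c>q2; q2-a>q0; q2-b>q0; q2-c>q0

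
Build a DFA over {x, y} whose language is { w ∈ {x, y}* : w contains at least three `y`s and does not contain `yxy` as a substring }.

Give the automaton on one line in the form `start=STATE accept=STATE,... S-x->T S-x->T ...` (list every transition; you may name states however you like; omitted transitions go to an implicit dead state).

Handle the two conditions separately and then intersect. The first has 5 states tracking the count of `y`s, saturating at 4; the second has 4 states tracking partial matches of the forbidden pattern `yxy`. A product state is a pair (one from each), accepting exactly when both do.
A 16-state machine:
          x    y  
>  S0     S0   S1 
   S1     S2   S3 
   S2     S4   S5 
   S3     S6   S7 
   S4     S4   S3 
   S5     S5   S8 
   S6     S9   S8 
 * S7    S10  S11 
   S8     S8  S12 
   S9     S9   S7 
 * S10   S13  S12 
 * S11   S14  S11 
   S12   S12  S12 
 * S13   S13  S11 
 * S14   S15  S12 
 * S15   S15  S11 
(> = start, * = accepting)

start=S0 accept=S7,S10,S11,S13,S14,S15 S0-x->S0 S0-y->S1 S1-x->S2 S1-y->S3 S2-x->S4 S2-y->S5 S3-x->S6 S3-y->S7 S4-x->S4 S4-y->S3 S5-x->S5 S5-y->S8 S6-x->S9 S6-y->S8 S7-x->S10 S7-y->S11 S8-x->S8 S8-y->S12 S9-x->S9 S9-y->S7 S10-x->S13 S10-y->S12 S11-x->S14 S11-y->S11 S12-x->S12 S12-y->S12 S13-x->S13 S13-y->S11 S14-x->S15 S14-y->S12 S15-x->S15 S15-y->S11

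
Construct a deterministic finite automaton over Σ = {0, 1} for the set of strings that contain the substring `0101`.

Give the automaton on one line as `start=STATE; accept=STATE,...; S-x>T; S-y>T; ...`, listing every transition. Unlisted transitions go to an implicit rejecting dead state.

Track how much of `0101` has been matched so far: state q0 is no progress, q4 is the absorbing accept state reached once `0101` has occurred. Intermediate states record partial matches; on a mismatch, fall back to the longest reusable overlap.
A 5-state machine:
        0   1  
>  q0   q1  q0 
   q1   q1  q2 
   q2   q3  q0 
   q3   q1  q4 
 * q4   q4  q4 
(> = start, * = accepting)

start=q0; accept=q4; q0-0>q1; q0-1>q0; q1-0>q1; q1-1>q2; q2-0>q3; q2-1>q0; q3-0>q1; q3-1>q4; q4-0>q4; q4-1>q4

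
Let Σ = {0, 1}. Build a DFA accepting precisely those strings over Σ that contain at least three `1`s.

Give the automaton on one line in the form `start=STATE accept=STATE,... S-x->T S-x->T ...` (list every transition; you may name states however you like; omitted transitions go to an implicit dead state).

start=S0 accept=S3,S4 S0-0->S0 S0-1->S1 S1-0->S1 S1-1->S2 S2-0->S2 S2-1->S3 S3-0->S3 S3-1->S4 S4-0->S4 S4-1->S4

Count `1`s, saturating at 4: states S0 through S3 mean 0 through 3 `1`s seen; S4 means more than 3. Each `1` increments (capped at S4); other symbols loop. Accept from {S3, S4}.
A 5-state machine:
        0   1  
>  S0   S0  S1 
   S1   S1  S2 
   S2   S2  S3 
 * S3   S3  S4 
 * S4   S4  S4 
(> = start, * = accepting)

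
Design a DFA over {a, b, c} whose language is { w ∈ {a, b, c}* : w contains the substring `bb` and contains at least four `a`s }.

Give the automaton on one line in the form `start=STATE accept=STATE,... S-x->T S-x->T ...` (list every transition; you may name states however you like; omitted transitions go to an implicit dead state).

Build one automaton per condition and run them in lockstep. The first has 3 states tracking whether and how much of `bb` has been seen; the second has 6 states tracking the count of `a`s, saturating at 5. A product state is a pair (one from each), accepting exactly when both do. Equivalent product states are then merged.
With 15 states:
          a    b    c  
>  S0     S1   S2   S0 
   S1     S3   S4   S1 
   S2     S1   S5   S0 
   S3     S6   S7   S3 
   S4     S3   S8   S1 
   S5     S8   S5   S5 
   S6     S9  S10   S6 
   S7     S6  S11   S3 
   S8    S11   S8   S8 
   S9     S9  S12   S9 
   S10    S9  S13   S6 
   S11   S13  S11  S11 
   S12    S9  S14   S9 
   S13   S14  S13  S13 
 * S14   S14  S14  S14 
(> = start, * = accepting)

start=S0 accept=S14 S0-a->S1 S0-b->S2 S0-c->S0 S1-a->S3 S1-b->S4 S1-c->S1 S2-a->S1 S2-b->S5 S2-c->S0 S3-a->S6 S3-b->S7 S3-c->S3 S4-a->S3 S4-b->S8 S4-c->S1 S5-a->S8 S5-b->S5 S5-c->S5 S6-a->S9 S6-b->S10 S6-c->S6 S7-a->S6 S7-b->S11 S7-c->S3 S8-a->S11 S8-b->S8 S8-c->S8 S9-a->S9 S9-b->S12 S9-c->S9 S10-a->S9 S10-b->S13 S10-c->S6 S11-a->S13 S11-b->S11 S11-c->S11 S12-a->S9 S12-b->S14 S12-c->S9 S13-a->S14 S13-b->S13 S13-c->S13 S14-a->S14 S14-b->S14 S14-c->S14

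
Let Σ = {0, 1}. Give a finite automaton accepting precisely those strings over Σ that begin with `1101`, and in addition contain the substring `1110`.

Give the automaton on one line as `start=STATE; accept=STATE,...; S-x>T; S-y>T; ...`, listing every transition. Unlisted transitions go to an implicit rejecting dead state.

start=s0; accept=s9; s0-0>s1; s0-1>s2; s1-0>s1; s1-1>s1; s2-0>s1; s2-1>s3; s3-0>s4; s3-1>s1; s4-0>s1; s4-1>s5; s5-0>s6; s5-1>s7; s6-0>s6; s6-1>s5; s7-0>s6; s7-1>s8; s8-0>s9; s8-1>s8; s9-0>s9; s9-1>s9

Handle the two conditions separately and then intersect. One (6 states) tracks whether the input so far still matches the prefix `1101`; the other (5 states) tracks whether and how much of `1110` has been seen. Each combined state is a pair, one component from each; accept when both components accept. Equivalent product states are then merged.
With 10 states:
        0   1  
>  s0   s1  s2 
   s1   s1  s1 
   s2   s1  s3 
   s3   s4  s1 
   s4   s1  s5 
   s5   s6  s7 
   s6   s6  s5 
   s7   s6  s8 
   s8   s9  s8 
 * s9   s9  s9 
(> = start, * = accepting)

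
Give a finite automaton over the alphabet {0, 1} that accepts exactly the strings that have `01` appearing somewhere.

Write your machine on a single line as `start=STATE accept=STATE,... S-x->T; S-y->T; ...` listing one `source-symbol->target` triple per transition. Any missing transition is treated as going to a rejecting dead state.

Track how much of `01` has been matched so far: state q0 is no progress, q2 is the absorbing accept state reached once `01` has occurred. Intermediate states record partial matches; on a mismatch, fall back to the longest reusable overlap.
3 states suffice.
        0   1  
>  q0   q1  q0 
   q1   q1  q2 
 * q2   q2  q2 
(> = start, * = accepting)

start=q0; accept=q2; q0-0->q1; q0-1->q0; q1-0->q1; q1-1->q2; q2-0->q2; q2-1->q2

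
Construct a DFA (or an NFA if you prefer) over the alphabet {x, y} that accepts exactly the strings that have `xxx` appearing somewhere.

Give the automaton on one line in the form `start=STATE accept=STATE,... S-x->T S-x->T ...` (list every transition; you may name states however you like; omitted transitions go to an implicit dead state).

Track how much of `xxx` has been matched so far: state S0 is no progress, S3 is the absorbing accept state reached once `xxx` has occurred. Intermediate states record partial matches; on a mismatch, fall back to the longest reusable overlap.
With 4 states:
        x   y  
>  S0   S1  S0 
   S1   S2  S0 
   S2   S3  S0 
 * S3   S3  S3 
(> = start, * = accepting)

start=S0 accept=S3 S0-x->S1 S0-y->S0 S1-x->S2 S1-y->S0 S2-x->S3 S2-y->S0 S3-x->S3 S3-y->S3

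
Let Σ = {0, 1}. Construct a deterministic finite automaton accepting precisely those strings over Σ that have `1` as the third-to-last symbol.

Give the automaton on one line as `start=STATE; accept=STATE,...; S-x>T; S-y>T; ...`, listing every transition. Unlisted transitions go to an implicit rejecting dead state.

Because acceptance depends on a position counted from the end, the machine has to buffer the most recent 3 symbols. Make each state the string of the last up-to-3 symbols read; on input `x` shift the window left and append `x`. Accept when the buffered window has length 3 and begins with `1`.
15 states suffice.
          0    1  
>  q0     q1   q2 
   q1     q3   q4 
   q2     q5   q6 
   q3     q7   q8 
   q4     q9  q10 
   q5    q11  q12 
   q6    q13  q14 
   q7     q7   q8 
   q8     q9  q10 
   q9    q11  q12 
   q10   q13  q14 
 * q11    q7   q8 
 * q12    q9  q10 
 * q13   q11  q12 
 * q14   q13  q14 
(> = start, * = accepting)

start=q0; accept=q11,q12,q13,q14; q0-0>q1; q0-1>q2; q1-0>q3; q1-1>q4; q2-0>q5; q2-1>q6; q3-0>q7; q3-1>q8; q4-0>q9; q4-1>q10; q5-0>q11; q5-1>q12; q6-0>q13; q6-1>q14; q7-0>q7; q7-1>q8; q8-0>q9; q8-1>q10; q9-0>q11; q9-1>q12; q10-0>q13; q10-1>q14; q11-0>q7; q11-1>q8; q12-0>q9; q12-1>q10; q13-0>q11; q13-1>q12; q14-0>q13; q14-1>q14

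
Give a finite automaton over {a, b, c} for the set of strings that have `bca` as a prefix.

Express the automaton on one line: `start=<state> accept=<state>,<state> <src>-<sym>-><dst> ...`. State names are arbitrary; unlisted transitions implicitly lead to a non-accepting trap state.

Check the first 3 symbols one by one: S0 through S2 record how many have matched `bca` so far; any wrong symbol goes to the dead state S4. After all 3 match we enter the accepting sink S3.
With 5 states:
        a   b   c  
>  S0   S4  S1  S4 
   S1   S4  S4  S2 
   S2   S3  S4  S4 
 * S3   S3  S3  S3 
   S4   S4  S4  S4 
(> = start, * = accepting)

start=S0 accept=S3 S0-a->S4 S0-b->S1 S0-c->S4 S1-a->S4 S1-b->S4 S1-c->S2 S2-a->S3 S2-b->S4 S2-c->S4 S3-a->S3 S3-b->S3 S3-c->S3 S4-a->S4 S4-b->S4 S4-c->S4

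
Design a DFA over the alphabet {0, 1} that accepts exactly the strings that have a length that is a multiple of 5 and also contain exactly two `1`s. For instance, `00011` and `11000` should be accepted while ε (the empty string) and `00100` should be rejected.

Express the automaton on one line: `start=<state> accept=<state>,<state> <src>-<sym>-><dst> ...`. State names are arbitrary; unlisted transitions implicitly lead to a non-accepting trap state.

start=q0 accept=q14 q0-0->q1 q0-1->q2 q1-0->q3 q1-1->q4 q2-0->q4 q2-1->q5 q3-0->q6 q3-1->q7 q4-0->q7 q4-1->q8 q5-0->q8 q5-1->q9 q6-0->q10 q6-1->q11 q7-0->q11 q7-1->q12 q8-0->q12 q8-1->q9 q9-0->q9 q9-1->q9 q10-0->q0 q10-1->q13 q11-0->q13 q11-1->q14 q12-0->q14 q12-1->q9 q13-0->q2 q13-1->q15 q14-0->q15 q14-1->q9 q15-0->q5 q15-1->q9

Run two small machines in parallel and take their product. One (5 states) tracks the input length modulo 5; the other (4 states) tracks the count of `1`s, saturating at 3. Each combined state is a pair, one component from each; accept when both components accept. After merging equivalent states the machine shrinks.
          0    1  
>  q0     q1   q2 
   q1     q3   q4 
   q2     q4   q5 
   q3     q6   q7 
   q4     q7   q8 
   q5     q8   q9 
   q6    q10  q11 
   q7    q11  q12 
   q8    q12   q9 
   q9     q9   q9 
   q10    q0  q13 
   q11   q13  q14 
   q12   q14   q9 
   q13    q2  q15 
 * q14   q15   q9 
   q15    q5   q9 
(> = start, * = accepting)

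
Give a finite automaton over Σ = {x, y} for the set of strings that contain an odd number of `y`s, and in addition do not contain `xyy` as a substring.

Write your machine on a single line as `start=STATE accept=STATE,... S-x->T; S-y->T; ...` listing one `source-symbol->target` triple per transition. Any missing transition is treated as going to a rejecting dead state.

Run two small machines in parallel and take their product. The first has 2 states tracking the count of `y`s modulo 2; the second has 4 states tracking partial matches of the forbidden pattern `xyy`. A product state is a pair (one from each), accepting exactly when both do. After merging equivalent states the machine shrinks.
7 states suffice.
        x   y  
>  q0   q1  q2 
   q1   q1  q3 
 * q2   q4  q0 
 * q3   q4  q5 
 * q4   q4  q6 
   q5   q5  q5 
   q6   q1  q5 
(> = start, * = accepting)

start=q0; accept=q2,q3,q4; q0-x->q1; q0-y->q2; q1-x->q1; q1-y->q3; q2-x->q4; q2-y->q0; q3-x->q4; q3-y->q5; q4-x->q4; q4-y->q6; q5-x->q5; q5-y->q5; q6-x->q1; q6-y->q5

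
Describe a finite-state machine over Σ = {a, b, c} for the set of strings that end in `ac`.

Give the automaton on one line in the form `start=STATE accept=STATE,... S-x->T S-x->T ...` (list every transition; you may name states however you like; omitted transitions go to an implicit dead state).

Remember how much of `ac` the current input suffix matches. State q0 means no match yet; q1 means the last symbol is `a`; q2 means the last 2 symbols are `ac`. Only q2 accepts. On a mismatch, fall back to the longest proper suffix that is still a prefix of `ac`.
A 3-state machine:
        a   b   c  
>  q0   q1  q0  q0 
   q1   q1  q0  q2 
 * q2   q1  q0  q0 
(> = start, * = accepting)

start=q0 accept=q2 q0-a->q1 q0-b->q0 q0-c->q0 q1-a->q1 q1-b->q0 q1-c->q2 q2-a->q1 q2-b->q0 q2-c->q0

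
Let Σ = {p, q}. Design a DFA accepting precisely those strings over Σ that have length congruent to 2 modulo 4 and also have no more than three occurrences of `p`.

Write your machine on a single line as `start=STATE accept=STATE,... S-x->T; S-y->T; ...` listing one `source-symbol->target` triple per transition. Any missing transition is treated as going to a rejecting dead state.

Handle the two conditions separately and then intersect. One (4 states) tracks the input length modulo 4; the other (5 states) tracks the count of `p`s, saturating at 4. Each combined state is a pair, one component from each; accept when both components accept. Minimizing collapses redundant product states.
A 17-state machine:
          p    q  
>  s0     s1   s2 
   s1     s3   s4 
   s2     s4   s5 
 * s3     s6   s7 
 * s4     s7   s8 
 * s5     s8   s9 
   s6    s10  s11 
   s7    s11  s12 
   s8    s12  s13 
   s9    s13   s0 
   s10   s10  s10 
   s11   s10  s14 
   s12   s14  s15 
   s13   s15   s1 
   s14   s10  s16 
   s15   s16   s3 
 * s16   s10   s6 
(> = start, * = accepting)

start=s0; accept=s3,s4,s5,s16; s0-p->s1; s0-q->s2; s1-p->s3; s1-q->s4; s2-p->s4; s2-q->s5; s3-p->s6; s3-q->s7; s4-p->s7; s4-q->s8; s5-p->s8; s5-q->s9; s6-p->s10; s6-q->s11; s7-p->s11; s7-q->s12; s8-p->s12; s8-q->s13; s9-p->s13; s9-q->s0; s10-p->s10; s10-q->s10; s11-p->s10; s11-q->s14; s12-p->s14; s12-q->s15; s13-p->s15; s13-q->s1; s14-p->s10; s14-q->s16; s15-p->s16; s15-q->s3; s16-p->s10; s16-q->s6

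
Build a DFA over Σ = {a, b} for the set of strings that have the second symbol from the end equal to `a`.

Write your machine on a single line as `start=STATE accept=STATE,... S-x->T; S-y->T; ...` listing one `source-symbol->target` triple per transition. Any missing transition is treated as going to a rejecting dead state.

A DFA must remember the last 2 symbols (since which symbol is second-to-last isn't known until the input ends). Use one state per possible window of the last ≤2 symbols; accept from those whose window starts with `a`.
A 7-state machine:
        a   b  
>  q0   q1  q2 
   q1   q3  q4 
   q2   q5  q6 
 * q3   q3  q4 
 * q4   q5  q6 
   q5   q3  q4 
   q6   q5  q6 
(> = start, * = accepting)

start=q0; accept=q3,q4; q0-a->q1; q0-b->q2; q1-a->q3; q1-b->q4; q2-a->q5; q2-b->q6; q3-a->q3; q3-b->q4; q4-a->q5; q4-b->q6; q5-a->q3; q5-b->q4; q6-a->q5; q6-b->q6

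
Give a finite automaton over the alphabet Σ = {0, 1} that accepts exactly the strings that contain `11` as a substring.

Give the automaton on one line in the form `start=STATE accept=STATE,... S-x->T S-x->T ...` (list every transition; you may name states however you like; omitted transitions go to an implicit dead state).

start=q0 accept=q2 q0-0->q0 q0-1->q1 q1-0->q0 q1-1->q2 q2-0->q2 q2-1->q2

States q0..q1 record the length of the longest prefix of `11` that matches the current input suffix. Reaching q2 means `11` has been seen, and we stay there forever. Accept from q2.
        0   1  
>  q0   q0  q1 
   q1   q0  q2 
 * q2   q2  q2 
(> = start, * = accepting)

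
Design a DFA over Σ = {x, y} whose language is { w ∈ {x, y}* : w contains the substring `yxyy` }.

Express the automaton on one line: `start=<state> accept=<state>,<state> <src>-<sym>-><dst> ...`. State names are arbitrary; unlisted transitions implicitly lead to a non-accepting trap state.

start=S0 accept=S4 S0-x->S0 S0-y->S1 S1-x->S2 S1-y->S1 S2-x->S0 S2-y->S3 S3-x->S2 S3-y->S4 S4-x->S4 S4-y->S4

Track how much of `yxyy` has been matched so far: state S0 is no progress, S4 is the absorbing accept state reached once `yxyy` has occurred. Intermediate states record partial matches; on a mismatch, fall back to the longest reusable overlap.
A 5-state machine:
        x   y  
>  S0   S0  S1 
   S1   S2  S1 
   S2   S0  S3 
   S3   S2  S4 
 * S4   S4  S4 
(> = start, * = accepting)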